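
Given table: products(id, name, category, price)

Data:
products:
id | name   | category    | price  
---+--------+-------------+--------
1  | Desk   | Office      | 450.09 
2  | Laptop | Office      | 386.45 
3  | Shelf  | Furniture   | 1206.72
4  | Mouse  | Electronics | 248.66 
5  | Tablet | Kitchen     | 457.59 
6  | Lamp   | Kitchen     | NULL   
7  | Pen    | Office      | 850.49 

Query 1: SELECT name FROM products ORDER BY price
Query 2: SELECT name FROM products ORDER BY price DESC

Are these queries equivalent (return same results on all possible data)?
No, not equivalent

Query 1 returns: [('Lamp',), ('Mouse',), ('Laptop',), ('Desk',), ('Tablet',), ('Pen',), ('Shelf',)]
Query 2 returns: [('Shelf',), ('Pen',), ('Tablet',), ('Desk',), ('Laptop',), ('Mouse',), ('Lamp',)]

Reason: ASC vs DESC gives opposite ordering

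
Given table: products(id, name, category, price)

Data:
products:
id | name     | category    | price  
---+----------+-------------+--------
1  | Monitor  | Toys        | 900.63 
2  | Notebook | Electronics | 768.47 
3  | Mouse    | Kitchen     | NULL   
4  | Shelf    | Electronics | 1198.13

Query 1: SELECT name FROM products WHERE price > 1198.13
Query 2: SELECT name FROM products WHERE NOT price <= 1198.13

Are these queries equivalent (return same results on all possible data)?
Yes, equivalent

Both queries return: []

Reason: Both filter price > 1198.13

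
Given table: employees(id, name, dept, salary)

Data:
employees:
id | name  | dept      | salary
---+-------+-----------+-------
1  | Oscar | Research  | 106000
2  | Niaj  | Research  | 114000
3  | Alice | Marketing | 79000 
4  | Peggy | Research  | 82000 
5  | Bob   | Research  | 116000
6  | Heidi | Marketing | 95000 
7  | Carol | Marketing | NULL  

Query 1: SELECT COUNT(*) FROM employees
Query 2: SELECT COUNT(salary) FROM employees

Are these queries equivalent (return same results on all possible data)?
No, not equivalent

Query 1 returns: [(7,)]
Query 2 returns: [(6,)]

Reason: COUNT(*) includes NULLs, COUNT(column) excludes them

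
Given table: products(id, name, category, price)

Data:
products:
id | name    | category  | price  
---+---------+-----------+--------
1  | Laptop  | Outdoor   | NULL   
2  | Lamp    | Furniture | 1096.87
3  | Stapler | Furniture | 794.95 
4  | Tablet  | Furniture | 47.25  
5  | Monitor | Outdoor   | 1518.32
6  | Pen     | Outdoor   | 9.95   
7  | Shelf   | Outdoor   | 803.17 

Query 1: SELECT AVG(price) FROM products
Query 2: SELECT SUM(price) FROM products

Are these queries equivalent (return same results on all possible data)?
No, not equivalent

Query 1 returns: [(711.7516666666667,)]
Query 2 returns: [(4270.51,)]

Reason: AVG vs SUM give different aggregate values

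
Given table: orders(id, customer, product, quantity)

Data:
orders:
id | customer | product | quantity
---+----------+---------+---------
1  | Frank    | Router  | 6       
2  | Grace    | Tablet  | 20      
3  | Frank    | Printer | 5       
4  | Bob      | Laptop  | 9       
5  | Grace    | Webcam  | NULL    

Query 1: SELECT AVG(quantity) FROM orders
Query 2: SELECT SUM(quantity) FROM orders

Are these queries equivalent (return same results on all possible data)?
No, not equivalent

Query 1 returns: [(10.0,)]
Query 2 returns: [(40,)]

Reason: AVG vs SUM give different aggregate values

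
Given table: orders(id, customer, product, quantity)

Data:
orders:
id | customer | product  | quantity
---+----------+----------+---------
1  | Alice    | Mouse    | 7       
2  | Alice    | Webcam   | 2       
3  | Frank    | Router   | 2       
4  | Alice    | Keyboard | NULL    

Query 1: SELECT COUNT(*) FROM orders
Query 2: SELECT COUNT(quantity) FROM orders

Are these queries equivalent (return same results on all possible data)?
No, not equivalent

Query 1 returns: [(4,)]
Query 2 returns: [(3,)]

Reason: COUNT(*) includes NULLs, COUNT(column) excludes them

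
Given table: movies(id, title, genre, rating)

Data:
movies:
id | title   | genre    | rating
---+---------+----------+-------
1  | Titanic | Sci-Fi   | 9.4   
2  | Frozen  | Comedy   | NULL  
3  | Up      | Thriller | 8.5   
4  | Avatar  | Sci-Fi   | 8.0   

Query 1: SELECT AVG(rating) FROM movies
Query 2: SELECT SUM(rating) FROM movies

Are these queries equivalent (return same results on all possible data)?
No, not equivalent

Query 1 returns: [(8.633333333333333,)]
Query 2 returns: [(25.9,)]

Reason: AVG vs SUM give different aggregate values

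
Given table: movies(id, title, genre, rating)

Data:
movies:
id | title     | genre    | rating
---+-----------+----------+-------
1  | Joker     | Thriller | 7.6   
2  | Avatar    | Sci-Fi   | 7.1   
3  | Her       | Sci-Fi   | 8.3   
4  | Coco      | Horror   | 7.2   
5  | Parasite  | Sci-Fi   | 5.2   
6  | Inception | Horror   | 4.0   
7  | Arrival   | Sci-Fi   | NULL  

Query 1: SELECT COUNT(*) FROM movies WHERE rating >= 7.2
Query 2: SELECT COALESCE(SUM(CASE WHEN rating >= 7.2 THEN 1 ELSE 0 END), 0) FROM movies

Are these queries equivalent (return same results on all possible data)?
Yes, equivalent

Both queries return: [(3,)]

Reason: COUNT with WHERE vs conditional SUM (COALESCE handles empty-table NULL)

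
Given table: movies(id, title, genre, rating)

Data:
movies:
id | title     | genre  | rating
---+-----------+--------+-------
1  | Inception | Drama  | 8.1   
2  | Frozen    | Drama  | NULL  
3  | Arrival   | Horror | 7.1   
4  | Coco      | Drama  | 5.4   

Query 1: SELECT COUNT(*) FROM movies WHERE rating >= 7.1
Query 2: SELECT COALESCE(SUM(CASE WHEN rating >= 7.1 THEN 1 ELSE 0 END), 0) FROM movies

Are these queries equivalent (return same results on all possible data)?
Yes, equivalent

Both queries return: [(2,)]

Reason: COUNT with WHERE vs conditional SUM (COALESCE handles empty-table NULL)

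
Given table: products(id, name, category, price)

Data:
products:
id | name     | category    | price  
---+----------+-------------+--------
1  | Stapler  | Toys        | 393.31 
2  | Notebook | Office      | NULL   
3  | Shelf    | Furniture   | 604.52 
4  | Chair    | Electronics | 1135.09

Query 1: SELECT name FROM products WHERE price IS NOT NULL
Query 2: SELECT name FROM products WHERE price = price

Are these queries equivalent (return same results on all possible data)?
Yes, equivalent

Both queries return: [('Chair',), ('Shelf',), ('Stapler',)]

Reason: IS NOT NULL vs self-equality (both exclude NULLs)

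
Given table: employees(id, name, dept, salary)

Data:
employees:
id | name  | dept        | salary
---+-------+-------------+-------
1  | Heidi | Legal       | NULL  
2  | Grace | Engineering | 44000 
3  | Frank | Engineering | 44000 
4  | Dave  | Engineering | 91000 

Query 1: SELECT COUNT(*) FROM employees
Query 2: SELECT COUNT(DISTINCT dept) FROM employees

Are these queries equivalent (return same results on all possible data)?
No, not equivalent

Query 1 returns: [(4,)]
Query 2 returns: [(2,)]

Reason: COUNT(*) counts rows, COUNT(DISTINCT dept) counts unique depts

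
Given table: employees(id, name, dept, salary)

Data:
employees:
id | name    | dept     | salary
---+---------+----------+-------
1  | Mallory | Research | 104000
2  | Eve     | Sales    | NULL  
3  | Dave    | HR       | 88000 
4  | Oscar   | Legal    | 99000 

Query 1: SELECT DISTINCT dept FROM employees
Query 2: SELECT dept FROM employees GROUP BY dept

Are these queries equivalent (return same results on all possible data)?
Yes, equivalent

Both queries return: [('HR',), ('Legal',), ('Research',), ('Sales',)]

Reason: Both get unique depts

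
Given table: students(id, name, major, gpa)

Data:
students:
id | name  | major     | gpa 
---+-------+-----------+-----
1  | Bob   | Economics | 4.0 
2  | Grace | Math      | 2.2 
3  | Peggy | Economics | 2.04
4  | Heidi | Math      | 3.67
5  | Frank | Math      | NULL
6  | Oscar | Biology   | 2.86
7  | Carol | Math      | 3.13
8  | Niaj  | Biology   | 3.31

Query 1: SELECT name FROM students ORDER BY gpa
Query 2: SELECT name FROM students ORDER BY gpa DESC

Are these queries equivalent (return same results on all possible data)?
No, not equivalent

Query 1 returns: [('Frank',), ('Peggy',), ('Grace',), ('Oscar',), ('Carol',), ('Niaj',), ('Heidi',), ('Bob',)]
Query 2 returns: [('Bob',), ('Heidi',), ('Niaj',), ('Carol',), ('Oscar',), ('Grace',), ('Peggy',), ('Frank',)]

Reason: ASC vs DESC gives opposite ordering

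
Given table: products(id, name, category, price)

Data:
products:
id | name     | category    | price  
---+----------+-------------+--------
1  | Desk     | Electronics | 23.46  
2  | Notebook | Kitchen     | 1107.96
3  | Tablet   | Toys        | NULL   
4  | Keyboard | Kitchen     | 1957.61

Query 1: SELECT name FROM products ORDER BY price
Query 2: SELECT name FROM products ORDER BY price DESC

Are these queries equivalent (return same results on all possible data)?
No, not equivalent

Query 1 returns: [('Tablet',), ('Desk',), ('Notebook',), ('Keyboard',)]
Query 2 returns: [('Keyboard',), ('Notebook',), ('Desk',), ('Tablet',)]

Reason: ASC vs DESC gives opposite ordering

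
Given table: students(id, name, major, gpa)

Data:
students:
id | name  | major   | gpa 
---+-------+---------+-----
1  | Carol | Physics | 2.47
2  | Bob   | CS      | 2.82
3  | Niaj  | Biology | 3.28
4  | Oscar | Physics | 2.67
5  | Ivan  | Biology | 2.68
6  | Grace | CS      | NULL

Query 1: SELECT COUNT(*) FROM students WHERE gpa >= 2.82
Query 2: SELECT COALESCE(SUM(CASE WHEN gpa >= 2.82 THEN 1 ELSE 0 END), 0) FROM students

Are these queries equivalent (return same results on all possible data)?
Yes, equivalent

Both queries return: [(2,)]

Reason: COUNT with WHERE vs conditional SUM (COALESCE handles empty-table NULL)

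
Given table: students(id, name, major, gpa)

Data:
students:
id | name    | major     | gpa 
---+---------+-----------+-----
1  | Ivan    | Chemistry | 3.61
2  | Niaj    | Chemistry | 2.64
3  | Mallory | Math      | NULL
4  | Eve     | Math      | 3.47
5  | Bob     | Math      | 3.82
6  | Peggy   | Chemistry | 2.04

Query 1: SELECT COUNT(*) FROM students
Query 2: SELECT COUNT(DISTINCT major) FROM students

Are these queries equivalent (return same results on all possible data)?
No, not equivalent

Query 1 returns: [(6,)]
Query 2 returns: [(2,)]

Reason: COUNT(*) counts rows, COUNT(DISTINCT major) counts unique majors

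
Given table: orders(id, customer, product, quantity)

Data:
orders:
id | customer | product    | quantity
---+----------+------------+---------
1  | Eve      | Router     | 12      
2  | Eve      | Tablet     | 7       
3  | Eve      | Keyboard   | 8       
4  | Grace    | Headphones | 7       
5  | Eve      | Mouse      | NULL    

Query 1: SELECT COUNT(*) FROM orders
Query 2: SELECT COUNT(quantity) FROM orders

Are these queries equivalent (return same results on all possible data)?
No, not equivalent

Query 1 returns: [(5,)]
Query 2 returns: [(4,)]

Reason: COUNT(*) includes NULLs, COUNT(column) excludes them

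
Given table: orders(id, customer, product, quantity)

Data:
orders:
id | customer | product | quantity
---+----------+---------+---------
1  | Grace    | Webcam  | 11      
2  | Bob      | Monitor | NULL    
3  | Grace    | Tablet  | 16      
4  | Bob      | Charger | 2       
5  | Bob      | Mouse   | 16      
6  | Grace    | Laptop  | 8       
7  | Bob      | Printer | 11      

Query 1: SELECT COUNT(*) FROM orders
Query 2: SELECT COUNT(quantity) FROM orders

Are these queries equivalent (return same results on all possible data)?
No, not equivalent

Query 1 returns: [(7,)]
Query 2 returns: [(6,)]

Reason: COUNT(*) includes NULLs, COUNT(column) excludes them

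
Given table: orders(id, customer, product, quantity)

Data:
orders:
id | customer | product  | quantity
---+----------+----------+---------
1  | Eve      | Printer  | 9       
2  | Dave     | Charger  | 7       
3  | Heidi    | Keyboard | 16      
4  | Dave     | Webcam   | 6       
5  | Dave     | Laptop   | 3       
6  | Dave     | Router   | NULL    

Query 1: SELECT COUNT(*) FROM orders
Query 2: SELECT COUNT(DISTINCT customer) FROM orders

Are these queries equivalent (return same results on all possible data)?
No, not equivalent

Query 1 returns: [(6,)]
Query 2 returns: [(3,)]

Reason: COUNT(*) counts rows, COUNT(DISTINCT customer) counts unique customers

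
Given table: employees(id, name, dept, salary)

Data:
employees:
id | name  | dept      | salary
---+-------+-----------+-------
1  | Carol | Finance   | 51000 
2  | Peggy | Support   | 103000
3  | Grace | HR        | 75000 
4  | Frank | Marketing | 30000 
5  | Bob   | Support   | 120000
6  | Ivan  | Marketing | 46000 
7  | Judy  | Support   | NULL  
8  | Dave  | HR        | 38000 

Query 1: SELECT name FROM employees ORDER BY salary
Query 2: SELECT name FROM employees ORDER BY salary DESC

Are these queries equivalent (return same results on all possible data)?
No, not equivalent

Query 1 returns: [('Judy',), ('Frank',), ('Dave',), ('Ivan',), ('Carol',), ('Grace',), ('Peggy',), ('Bob',)]
Query 2 returns: [('Bob',), ('Peggy',), ('Grace',), ('Carol',), ('Ivan',), ('Dave',), ('Frank',), ('Judy',)]

Reason: ASC vs DESC gives opposite ordering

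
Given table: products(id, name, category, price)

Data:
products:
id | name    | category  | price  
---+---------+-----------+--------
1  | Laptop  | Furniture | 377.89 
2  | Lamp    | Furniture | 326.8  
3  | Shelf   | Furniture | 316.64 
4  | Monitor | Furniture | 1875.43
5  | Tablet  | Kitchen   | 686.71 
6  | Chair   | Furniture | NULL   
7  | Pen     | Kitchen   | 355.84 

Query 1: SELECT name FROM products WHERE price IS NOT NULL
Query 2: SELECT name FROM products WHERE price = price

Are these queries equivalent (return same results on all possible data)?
Yes, equivalent

Both queries return: [('Lamp',), ('Laptop',), ('Monitor',), ('Pen',), ('Shelf',), ('Tablet',)]

Reason: IS NOT NULL vs self-equality (both exclude NULLs)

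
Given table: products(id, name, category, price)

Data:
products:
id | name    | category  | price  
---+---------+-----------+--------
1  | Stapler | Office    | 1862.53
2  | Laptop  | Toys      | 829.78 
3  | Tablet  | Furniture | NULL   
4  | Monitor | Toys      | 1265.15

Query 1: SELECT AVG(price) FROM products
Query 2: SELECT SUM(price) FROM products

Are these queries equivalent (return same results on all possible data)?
No, not equivalent

Query 1 returns: [(1319.1533333333334,)]
Query 2 returns: [(3957.46,)]

Reason: AVG vs SUM give different aggregate values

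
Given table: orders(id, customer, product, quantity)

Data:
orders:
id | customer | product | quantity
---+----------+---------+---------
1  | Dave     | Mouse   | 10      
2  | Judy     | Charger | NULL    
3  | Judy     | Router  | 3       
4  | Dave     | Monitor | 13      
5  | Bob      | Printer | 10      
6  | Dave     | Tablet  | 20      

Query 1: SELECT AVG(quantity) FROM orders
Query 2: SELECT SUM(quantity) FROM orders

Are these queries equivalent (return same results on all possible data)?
No, not equivalent

Query 1 returns: [(11.2,)]
Query 2 returns: [(56,)]

Reason: AVG vs SUM give different aggregate values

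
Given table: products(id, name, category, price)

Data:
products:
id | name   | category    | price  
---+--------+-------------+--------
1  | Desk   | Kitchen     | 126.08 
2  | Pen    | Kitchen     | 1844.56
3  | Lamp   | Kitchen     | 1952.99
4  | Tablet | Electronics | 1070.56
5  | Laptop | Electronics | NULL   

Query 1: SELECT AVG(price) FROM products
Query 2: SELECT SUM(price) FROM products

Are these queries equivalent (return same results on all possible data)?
No, not equivalent

Query 1 returns: [(1248.5475,)]
Query 2 returns: [(4994.19,)]

Reason: AVG vs SUM give different aggregate values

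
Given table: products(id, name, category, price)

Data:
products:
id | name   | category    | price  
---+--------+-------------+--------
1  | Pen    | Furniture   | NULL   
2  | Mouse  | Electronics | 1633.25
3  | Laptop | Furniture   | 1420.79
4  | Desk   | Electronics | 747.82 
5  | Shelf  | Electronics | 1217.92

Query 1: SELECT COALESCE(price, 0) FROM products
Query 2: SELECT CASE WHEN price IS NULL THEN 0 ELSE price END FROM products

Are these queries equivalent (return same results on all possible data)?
Yes, equivalent

Both queries return: [(0,), (747.82,), (1217.92,), (1420.79,), (1633.25,)]

Reason: COALESCE vs CASE for NULL handling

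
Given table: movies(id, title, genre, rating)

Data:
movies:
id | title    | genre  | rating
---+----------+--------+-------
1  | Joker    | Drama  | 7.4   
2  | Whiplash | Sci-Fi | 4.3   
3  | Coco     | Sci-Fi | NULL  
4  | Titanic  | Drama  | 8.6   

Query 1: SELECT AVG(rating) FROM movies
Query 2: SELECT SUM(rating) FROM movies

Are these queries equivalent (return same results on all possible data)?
No, not equivalent

Query 1 returns: [(6.766666666666667,)]
Query 2 returns: [(20.3,)]

Reason: AVG vs SUM give different aggregate values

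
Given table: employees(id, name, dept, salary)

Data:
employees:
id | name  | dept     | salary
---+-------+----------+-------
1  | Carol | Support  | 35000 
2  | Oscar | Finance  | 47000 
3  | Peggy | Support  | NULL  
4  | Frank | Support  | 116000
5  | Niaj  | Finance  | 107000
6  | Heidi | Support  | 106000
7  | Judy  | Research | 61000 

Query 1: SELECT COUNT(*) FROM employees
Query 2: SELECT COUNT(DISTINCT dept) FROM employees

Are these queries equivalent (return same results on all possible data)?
No, not equivalent

Query 1 returns: [(7,)]
Query 2 returns: [(3,)]

Reason: COUNT(*) counts rows, COUNT(DISTINCT dept) counts unique depts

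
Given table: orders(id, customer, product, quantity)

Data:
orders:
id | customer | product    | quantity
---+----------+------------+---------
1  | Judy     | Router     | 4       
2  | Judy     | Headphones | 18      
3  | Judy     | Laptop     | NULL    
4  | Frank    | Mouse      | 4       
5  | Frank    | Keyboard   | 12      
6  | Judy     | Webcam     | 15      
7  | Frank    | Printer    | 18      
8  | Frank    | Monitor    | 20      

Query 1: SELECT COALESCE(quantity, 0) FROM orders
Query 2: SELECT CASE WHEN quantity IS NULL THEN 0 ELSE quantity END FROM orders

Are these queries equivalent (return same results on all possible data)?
Yes, equivalent

Both queries return: [(0,), (4,), (4,), (12,), (15,), (18,), (18,), (20,)]

Reason: COALESCE vs CASE for NULL handling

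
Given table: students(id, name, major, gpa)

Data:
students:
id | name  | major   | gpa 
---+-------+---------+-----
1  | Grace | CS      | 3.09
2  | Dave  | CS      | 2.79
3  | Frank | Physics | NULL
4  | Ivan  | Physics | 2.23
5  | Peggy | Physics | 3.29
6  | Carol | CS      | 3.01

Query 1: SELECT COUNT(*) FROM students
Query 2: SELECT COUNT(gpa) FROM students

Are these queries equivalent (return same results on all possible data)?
No, not equivalent

Query 1 returns: [(6,)]
Query 2 returns: [(5,)]

Reason: COUNT(*) includes NULLs, COUNT(column) excludes them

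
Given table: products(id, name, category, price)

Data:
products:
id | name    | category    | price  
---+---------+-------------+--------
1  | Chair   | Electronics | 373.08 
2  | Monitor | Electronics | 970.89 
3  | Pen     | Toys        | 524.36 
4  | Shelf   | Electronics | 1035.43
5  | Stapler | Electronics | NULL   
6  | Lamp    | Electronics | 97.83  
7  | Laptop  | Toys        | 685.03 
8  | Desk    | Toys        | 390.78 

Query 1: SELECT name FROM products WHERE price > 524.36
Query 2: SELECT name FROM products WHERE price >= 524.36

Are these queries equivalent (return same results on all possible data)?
No, not equivalent

Query 1 returns: [('Monitor',), ('Shelf',), ('Laptop',)]
Query 2 returns: [('Monitor',), ('Pen',), ('Shelf',), ('Laptop',)]

Reason: > vs >= gives different results when price = 524.36 exists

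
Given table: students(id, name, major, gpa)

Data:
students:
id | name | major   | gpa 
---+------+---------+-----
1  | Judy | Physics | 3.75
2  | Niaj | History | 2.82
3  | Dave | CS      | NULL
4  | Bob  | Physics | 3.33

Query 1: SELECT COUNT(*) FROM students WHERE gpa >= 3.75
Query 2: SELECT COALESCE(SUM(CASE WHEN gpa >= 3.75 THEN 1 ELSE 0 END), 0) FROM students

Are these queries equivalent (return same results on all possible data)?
Yes, equivalent

Both queries return: [(1,)]

Reason: COUNT with WHERE vs conditional SUM (COALESCE handles empty-table NULL)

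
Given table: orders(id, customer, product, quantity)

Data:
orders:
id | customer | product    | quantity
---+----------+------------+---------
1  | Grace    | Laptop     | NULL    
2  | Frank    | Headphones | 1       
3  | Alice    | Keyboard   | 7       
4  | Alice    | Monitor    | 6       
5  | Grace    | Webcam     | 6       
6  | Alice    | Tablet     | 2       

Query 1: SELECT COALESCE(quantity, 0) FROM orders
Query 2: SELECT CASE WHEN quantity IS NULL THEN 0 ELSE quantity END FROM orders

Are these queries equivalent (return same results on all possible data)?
Yes, equivalent

Both queries return: [(0,), (1,), (2,), (6,), (6,), (7,)]

Reason: COALESCE vs CASE for NULL handling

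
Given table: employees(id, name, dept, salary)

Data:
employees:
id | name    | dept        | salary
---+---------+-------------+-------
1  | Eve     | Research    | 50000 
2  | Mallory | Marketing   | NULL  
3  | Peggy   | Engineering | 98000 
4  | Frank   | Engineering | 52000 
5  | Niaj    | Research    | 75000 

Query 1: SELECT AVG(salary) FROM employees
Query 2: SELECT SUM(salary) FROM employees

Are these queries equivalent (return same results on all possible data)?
No, not equivalent

Query 1 returns: [(68750.0,)]
Query 2 returns: [(275000,)]

Reason: AVG vs SUM give different aggregate values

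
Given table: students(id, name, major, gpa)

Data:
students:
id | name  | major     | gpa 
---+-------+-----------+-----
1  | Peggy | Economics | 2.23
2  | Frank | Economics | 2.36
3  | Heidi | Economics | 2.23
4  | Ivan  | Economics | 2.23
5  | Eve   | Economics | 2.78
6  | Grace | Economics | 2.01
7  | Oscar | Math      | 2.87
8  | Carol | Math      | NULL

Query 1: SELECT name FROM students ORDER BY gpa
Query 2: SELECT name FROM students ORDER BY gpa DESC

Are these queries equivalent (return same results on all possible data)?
No, not equivalent

Query 1 returns: [('Carol',), ('Grace',), ('Peggy',), ('Heidi',), ('Ivan',), ('Frank',), ('Eve',), ('Oscar',)]
Query 2 returns: [('Oscar',), ('Eve',), ('Frank',), ('Peggy',), ('Heidi',), ('Ivan',), ('Grace',), ('Carol',)]

Reason: ASC vs DESC gives opposite ordering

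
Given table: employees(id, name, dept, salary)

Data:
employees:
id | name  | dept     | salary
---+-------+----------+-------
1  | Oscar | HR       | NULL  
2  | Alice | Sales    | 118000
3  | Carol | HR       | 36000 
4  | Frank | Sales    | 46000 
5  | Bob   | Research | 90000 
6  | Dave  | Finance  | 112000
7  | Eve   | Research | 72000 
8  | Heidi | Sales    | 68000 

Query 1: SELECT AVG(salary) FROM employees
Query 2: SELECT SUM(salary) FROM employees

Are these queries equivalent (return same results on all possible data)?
No, not equivalent

Query 1 returns: [(77428.57142857143,)]
Query 2 returns: [(542000,)]

Reason: AVG vs SUM give different aggregate values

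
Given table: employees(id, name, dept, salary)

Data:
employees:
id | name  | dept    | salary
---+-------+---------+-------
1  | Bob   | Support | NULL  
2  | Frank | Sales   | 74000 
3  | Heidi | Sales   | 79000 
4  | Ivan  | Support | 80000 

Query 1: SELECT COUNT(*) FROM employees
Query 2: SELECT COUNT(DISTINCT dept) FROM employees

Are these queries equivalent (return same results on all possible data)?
No, not equivalent

Query 1 returns: [(4,)]
Query 2 returns: [(2,)]

Reason: COUNT(*) counts rows, COUNT(DISTINCT dept) counts unique depts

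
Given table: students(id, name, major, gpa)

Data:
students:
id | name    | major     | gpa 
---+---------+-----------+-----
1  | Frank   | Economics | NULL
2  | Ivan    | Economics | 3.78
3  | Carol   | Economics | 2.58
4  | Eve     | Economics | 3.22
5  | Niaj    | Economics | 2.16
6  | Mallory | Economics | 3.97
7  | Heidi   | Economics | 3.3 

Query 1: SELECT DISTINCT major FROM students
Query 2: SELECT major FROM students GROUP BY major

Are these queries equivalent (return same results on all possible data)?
Yes, equivalent

Both queries return: [('Economics',)]

Reason: Both get unique majors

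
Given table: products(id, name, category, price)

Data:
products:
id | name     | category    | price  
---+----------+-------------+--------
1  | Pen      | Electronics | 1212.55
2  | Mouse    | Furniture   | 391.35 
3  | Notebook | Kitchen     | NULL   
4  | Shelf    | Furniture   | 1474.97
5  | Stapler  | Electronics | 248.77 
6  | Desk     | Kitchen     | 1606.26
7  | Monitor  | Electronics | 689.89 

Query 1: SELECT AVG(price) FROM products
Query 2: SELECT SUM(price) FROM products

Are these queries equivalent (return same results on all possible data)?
No, not equivalent

Query 1 returns: [(937.2983333333333,)]
Query 2 returns: [(5623.79,)]

Reason: AVG vs SUM give different aggregate values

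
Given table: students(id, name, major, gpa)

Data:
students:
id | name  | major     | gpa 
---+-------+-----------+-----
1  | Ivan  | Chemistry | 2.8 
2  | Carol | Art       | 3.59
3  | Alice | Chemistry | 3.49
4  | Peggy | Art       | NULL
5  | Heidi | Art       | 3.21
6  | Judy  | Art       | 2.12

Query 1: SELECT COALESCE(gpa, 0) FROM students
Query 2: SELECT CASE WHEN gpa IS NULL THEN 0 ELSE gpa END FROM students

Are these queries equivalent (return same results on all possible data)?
Yes, equivalent

Both queries return: [(0,), (2.12,), (2.8,), (3.21,), (3.49,), (3.59,)]

Reason: COALESCE vs CASE for NULL handling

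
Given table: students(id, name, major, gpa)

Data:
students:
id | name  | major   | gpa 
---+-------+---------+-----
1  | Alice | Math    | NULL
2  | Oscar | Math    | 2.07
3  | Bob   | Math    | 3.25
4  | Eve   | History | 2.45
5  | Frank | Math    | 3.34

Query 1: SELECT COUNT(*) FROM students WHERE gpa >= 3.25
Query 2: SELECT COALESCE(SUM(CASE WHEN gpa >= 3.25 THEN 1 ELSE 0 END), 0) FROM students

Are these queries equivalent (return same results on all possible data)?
Yes, equivalent

Both queries return: [(2,)]

Reason: COUNT with WHERE vs conditional SUM (COALESCE handles empty-table NULL)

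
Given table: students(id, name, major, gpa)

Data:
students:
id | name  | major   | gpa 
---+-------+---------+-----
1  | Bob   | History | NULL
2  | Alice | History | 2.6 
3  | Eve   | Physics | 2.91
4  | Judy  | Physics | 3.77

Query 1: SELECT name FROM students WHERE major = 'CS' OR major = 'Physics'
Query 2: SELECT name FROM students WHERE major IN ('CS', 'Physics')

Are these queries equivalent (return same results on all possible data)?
Yes, equivalent

Both queries return: [('Eve',), ('Judy',)]

Reason: OR vs IN are equivalent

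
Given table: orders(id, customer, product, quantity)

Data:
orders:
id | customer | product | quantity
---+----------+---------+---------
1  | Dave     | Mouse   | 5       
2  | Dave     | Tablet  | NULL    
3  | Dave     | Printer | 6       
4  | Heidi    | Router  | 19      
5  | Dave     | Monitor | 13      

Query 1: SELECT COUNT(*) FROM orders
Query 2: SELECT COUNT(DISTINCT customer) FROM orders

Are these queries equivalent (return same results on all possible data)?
No, not equivalent

Query 1 returns: [(5,)]
Query 2 returns: [(2,)]

Reason: COUNT(*) counts rows, COUNT(DISTINCT customer) counts unique customers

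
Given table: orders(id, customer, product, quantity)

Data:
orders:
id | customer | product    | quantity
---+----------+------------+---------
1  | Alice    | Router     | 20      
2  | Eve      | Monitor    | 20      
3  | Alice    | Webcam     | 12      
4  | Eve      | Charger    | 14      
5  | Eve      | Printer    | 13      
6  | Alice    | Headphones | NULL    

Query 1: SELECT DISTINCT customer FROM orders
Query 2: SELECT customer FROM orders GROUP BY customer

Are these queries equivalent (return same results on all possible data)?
Yes, equivalent

Both queries return: [('Alice',), ('Eve',)]

Reason: Both get unique customers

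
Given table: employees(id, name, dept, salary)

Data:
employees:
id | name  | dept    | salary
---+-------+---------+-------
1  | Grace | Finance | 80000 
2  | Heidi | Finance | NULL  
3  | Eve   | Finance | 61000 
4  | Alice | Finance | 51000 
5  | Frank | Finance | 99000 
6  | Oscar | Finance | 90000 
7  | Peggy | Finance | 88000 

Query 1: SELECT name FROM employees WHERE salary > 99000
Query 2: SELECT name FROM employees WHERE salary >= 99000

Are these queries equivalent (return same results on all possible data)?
No, not equivalent

Query 1 returns: []
Query 2 returns: [('Frank',)]

Reason: > vs >= gives different results when salary = 99000 exists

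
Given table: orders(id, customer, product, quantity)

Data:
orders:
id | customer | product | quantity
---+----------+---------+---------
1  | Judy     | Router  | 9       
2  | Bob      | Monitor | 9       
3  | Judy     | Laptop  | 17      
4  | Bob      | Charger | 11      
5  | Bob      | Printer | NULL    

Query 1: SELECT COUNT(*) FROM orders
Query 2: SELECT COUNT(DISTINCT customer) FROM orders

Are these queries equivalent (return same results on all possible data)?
No, not equivalent

Query 1 returns: [(5,)]
Query 2 returns: [(2,)]

Reason: COUNT(*) counts rows, COUNT(DISTINCT customer) counts unique customers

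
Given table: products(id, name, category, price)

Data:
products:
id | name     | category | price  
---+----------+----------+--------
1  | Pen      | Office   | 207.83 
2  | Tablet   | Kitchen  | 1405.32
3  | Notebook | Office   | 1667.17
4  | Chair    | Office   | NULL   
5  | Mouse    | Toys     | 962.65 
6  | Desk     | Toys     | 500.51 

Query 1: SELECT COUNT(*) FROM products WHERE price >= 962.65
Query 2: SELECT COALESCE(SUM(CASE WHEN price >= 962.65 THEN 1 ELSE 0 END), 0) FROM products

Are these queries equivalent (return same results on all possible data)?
Yes, equivalent

Both queries return: [(3,)]

Reason: COUNT with WHERE vs conditional SUM (COALESCE handles empty-table NULL)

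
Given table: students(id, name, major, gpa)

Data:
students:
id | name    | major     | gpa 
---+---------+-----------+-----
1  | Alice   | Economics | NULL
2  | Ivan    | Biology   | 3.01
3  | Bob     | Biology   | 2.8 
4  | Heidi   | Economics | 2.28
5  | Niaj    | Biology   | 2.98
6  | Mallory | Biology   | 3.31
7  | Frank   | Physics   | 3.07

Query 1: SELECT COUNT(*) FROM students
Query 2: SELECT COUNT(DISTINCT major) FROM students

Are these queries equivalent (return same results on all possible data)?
No, not equivalent

Query 1 returns: [(7,)]
Query 2 returns: [(3,)]

Reason: COUNT(*) counts rows, COUNT(DISTINCT major) counts unique majors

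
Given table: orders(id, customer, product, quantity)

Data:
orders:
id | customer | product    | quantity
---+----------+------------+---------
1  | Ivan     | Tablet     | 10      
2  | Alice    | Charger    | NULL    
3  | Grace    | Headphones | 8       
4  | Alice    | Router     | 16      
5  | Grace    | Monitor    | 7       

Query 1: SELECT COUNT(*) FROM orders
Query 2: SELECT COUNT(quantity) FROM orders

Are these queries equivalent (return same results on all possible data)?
No, not equivalent

Query 1 returns: [(5,)]
Query 2 returns: [(4,)]

Reason: COUNT(*) includes NULLs, COUNT(column) excludes them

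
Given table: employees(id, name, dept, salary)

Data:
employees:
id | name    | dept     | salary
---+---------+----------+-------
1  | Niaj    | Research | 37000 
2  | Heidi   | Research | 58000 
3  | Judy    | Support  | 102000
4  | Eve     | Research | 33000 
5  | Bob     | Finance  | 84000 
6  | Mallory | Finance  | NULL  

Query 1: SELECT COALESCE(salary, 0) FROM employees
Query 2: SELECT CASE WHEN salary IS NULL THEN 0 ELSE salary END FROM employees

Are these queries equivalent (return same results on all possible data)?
Yes, equivalent

Both queries return: [(0,), (33000,), (37000,), (58000,), (84000,), (102000,)]

Reason: COALESCE vs CASE for NULL handling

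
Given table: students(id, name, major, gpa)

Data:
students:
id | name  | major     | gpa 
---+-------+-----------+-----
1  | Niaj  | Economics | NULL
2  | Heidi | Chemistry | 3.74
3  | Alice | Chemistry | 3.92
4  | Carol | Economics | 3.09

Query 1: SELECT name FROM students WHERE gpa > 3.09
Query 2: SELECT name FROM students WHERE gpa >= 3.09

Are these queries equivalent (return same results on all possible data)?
No, not equivalent

Query 1 returns: [('Heidi',), ('Alice',)]
Query 2 returns: [('Heidi',), ('Alice',), ('Carol',)]

Reason: > vs >= gives different results when gpa = 3.09 exists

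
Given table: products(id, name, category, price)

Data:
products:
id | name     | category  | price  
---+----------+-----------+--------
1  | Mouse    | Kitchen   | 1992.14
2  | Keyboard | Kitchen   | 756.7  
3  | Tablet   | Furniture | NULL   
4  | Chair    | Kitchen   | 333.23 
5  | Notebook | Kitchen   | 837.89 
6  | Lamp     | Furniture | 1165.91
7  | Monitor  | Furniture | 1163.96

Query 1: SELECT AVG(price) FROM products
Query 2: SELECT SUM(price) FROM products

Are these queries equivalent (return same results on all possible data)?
No, not equivalent

Query 1 returns: [(1041.6383333333333,)]
Query 2 returns: [(6249.83,)]

Reason: AVG vs SUM give different aggregate values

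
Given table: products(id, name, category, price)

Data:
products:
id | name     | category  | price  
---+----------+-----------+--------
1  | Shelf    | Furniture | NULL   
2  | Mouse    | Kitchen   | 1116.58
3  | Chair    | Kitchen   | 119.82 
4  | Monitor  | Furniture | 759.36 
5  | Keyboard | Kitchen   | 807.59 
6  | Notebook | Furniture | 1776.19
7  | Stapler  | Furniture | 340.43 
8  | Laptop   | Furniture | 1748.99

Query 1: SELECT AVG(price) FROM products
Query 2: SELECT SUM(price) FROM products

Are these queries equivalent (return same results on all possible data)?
No, not equivalent

Query 1 returns: [(952.7085714285714,)]
Query 2 returns: [(6668.96,)]

Reason: AVG vs SUM give different aggregate values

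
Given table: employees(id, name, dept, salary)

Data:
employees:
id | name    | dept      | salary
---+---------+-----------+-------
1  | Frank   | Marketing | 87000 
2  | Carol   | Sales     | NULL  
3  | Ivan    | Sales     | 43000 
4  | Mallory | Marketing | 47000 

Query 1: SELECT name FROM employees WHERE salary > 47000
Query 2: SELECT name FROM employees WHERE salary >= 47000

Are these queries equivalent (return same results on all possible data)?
No, not equivalent

Query 1 returns: [('Frank',)]
Query 2 returns: [('Frank',), ('Mallory',)]

Reason: > vs >= gives different results when salary = 47000 exists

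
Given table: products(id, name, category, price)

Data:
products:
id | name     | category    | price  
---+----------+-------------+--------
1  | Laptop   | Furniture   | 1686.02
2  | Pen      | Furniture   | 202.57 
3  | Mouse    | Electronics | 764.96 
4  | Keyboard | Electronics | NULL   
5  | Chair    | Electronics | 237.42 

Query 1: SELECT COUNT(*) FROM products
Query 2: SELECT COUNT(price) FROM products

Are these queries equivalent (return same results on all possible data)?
No, not equivalent

Query 1 returns: [(5,)]
Query 2 returns: [(4,)]

Reason: COUNT(*) includes NULLs, COUNT(column) excludes them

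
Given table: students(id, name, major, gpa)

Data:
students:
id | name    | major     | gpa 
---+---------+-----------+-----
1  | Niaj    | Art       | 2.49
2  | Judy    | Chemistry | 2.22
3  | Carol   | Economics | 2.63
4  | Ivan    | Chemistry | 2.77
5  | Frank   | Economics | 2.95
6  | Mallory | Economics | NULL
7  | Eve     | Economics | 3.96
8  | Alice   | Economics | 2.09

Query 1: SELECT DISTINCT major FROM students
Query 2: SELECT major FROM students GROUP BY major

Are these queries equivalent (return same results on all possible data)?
Yes, equivalent

Both queries return: [('Art',), ('Chemistry',), ('Economics',)]

Reason: Both get unique majors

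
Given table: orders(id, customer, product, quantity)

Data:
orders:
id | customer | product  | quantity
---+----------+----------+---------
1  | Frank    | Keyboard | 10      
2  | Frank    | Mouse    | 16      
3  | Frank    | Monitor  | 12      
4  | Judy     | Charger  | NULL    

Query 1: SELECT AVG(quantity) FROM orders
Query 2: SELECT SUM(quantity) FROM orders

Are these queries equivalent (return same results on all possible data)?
No, not equivalent

Query 1 returns: [(12.666666666666666,)]
Query 2 returns: [(38,)]

Reason: AVG vs SUM give different aggregate values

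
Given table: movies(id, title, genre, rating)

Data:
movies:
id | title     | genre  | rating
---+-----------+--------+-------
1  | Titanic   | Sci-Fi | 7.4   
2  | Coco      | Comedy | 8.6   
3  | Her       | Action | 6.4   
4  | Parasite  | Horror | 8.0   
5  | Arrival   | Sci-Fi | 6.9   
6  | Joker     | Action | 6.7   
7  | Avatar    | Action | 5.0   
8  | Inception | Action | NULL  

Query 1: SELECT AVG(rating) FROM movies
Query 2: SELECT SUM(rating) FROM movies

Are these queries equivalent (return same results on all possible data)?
No, not equivalent

Query 1 returns: [(7.0,)]
Query 2 returns: [(49.0,)]

Reason: AVG vs SUM give different aggregate values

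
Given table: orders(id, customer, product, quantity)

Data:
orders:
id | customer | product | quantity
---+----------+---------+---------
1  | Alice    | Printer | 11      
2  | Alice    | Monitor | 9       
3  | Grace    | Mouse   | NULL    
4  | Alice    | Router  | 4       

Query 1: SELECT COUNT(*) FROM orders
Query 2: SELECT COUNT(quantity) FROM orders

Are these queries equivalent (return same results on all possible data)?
No, not equivalent

Query 1 returns: [(4,)]
Query 2 returns: [(3,)]

Reason: COUNT(*) includes NULLs, COUNT(column) excludes them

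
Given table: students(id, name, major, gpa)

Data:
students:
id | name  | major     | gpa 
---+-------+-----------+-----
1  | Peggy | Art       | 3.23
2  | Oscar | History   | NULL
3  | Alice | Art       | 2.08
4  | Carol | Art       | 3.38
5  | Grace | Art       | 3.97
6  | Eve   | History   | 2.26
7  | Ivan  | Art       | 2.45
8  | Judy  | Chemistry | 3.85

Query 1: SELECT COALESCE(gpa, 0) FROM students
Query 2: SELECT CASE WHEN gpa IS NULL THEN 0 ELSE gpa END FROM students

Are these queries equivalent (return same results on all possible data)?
Yes, equivalent

Both queries return: [(0,), (2.08,), (2.26,), (2.45,), (3.23,), (3.38,), (3.85,), (3.97,)]

Reason: COALESCE vs CASE for NULL handling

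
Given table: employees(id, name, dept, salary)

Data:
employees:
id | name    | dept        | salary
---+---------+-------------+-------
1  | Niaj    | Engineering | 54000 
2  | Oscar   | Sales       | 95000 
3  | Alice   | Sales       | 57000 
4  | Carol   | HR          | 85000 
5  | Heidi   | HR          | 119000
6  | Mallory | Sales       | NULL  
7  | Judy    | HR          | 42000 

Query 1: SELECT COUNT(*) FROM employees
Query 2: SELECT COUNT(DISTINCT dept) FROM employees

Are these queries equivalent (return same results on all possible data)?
No, not equivalent

Query 1 returns: [(7,)]
Query 2 returns: [(3,)]

Reason: COUNT(*) counts rows, COUNT(DISTINCT dept) counts unique depts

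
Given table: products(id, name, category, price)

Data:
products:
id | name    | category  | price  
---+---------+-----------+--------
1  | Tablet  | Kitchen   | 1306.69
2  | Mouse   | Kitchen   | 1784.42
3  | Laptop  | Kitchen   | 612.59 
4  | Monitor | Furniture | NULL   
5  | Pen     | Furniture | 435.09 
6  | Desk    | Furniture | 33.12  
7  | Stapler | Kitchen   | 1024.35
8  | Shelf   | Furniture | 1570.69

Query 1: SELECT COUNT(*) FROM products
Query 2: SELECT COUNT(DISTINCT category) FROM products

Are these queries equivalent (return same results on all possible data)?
No, not equivalent

Query 1 returns: [(8,)]
Query 2 returns: [(2,)]

Reason: COUNT(*) counts rows, COUNT(DISTINCT category) counts unique categorys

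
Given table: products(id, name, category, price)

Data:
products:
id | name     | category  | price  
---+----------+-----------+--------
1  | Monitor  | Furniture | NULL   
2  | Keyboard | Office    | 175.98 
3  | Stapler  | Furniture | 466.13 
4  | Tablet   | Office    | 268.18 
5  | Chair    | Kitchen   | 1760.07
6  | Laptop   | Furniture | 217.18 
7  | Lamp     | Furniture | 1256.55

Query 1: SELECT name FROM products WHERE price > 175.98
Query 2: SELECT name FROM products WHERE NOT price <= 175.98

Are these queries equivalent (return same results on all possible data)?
Yes, equivalent

Both queries return: [('Chair',), ('Lamp',), ('Laptop',), ('Stapler',), ('Tablet',)]

Reason: Both filter price > 175.98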